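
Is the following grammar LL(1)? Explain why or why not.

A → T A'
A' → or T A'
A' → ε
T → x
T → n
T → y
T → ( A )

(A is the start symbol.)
A grammar is LL(1) if for each non-terminal N with multiple productions, the predict sets of those productions are pairwise disjoint, where PREDICT(N → α) = (FIRST(α) \ {ε}) ∪ (FOLLOW(N) if α ⇒* ε).

Relevant sets:
  FOLLOW(A') = { $, ')' }

For A':
  PREDICT(A' → or T A') = { 'or' }
  PREDICT(A' → ε) = { $, ')' }
For T:
  PREDICT(T → x) = { 'x' }
  PREDICT(T → n) = { 'n' }
  PREDICT(T → y) = { 'y' }
  PREDICT(T → '(' A ')') = { '(' }
A has a single production, so nothing to check there.

All predict sets are disjoint. The grammar IS LL(1).

Answer: Yes, the grammar is LL(1).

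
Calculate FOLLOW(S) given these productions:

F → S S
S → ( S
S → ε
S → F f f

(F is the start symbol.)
{ $, '(', 'f' }

To compute FOLLOW(S), find every occurrence of S on a right-hand side N → α S β: add FIRST(β) \ {ε}, and if β is empty or nullable also add FOLLOW(N). Iterate to a fixed point.

In F → S S: S is followed by S, add FIRST(S) \ {ε} = { '(', 'f' }
  S is nullable, so also add FOLLOW(F)
In F → S S: S is at the end, add FOLLOW(F)
In S → ( S: S is at the end; this adds FOLLOW(S) to itself — nothing new

The FOLLOW sets referred to above (computed the same way, to a fixed point):
  FOLLOW(F) = { $, 'f' }

Taking the union: FOLLOW(S) = { $, '(', 'f' }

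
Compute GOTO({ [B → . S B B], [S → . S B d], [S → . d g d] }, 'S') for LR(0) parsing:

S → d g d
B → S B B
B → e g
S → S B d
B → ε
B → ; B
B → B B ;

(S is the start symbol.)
GOTO(I, 'S') = CLOSURE({ [A → αX.β] : [A → α.Xβ] ∈ I, X = 'S' })

Items with dot before 'S', with the dot advanced:
  [B → . S B B] → [B → S . B B]
  [S → . S B d] → [S → S . B d]
Closure of the advanced items:
  [B → S . B B] has the dot before B: add [B → . S B B], [B → . e g], [B → .], [B → . ; B], [B → . B B ;]
  [B → . S B B] has the dot before S: add [S → . d g d], [S → . S B d]

GOTO = { [B → . ; B], [B → . B B ;], [B → . S B B], [B → . e g], [B → .], [B → S . B B], [S → . S B d], [S → . d g d], [S → S . B d] }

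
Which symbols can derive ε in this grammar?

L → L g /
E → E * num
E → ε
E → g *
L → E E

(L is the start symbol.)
{ 'E', 'L' }

A non-terminal is nullable if it can derive ε (the empty string): either it has an ε-production, or it has a production whose right-hand side consists entirely of nullable non-terminals.

ε-productions: E → ε
So E is immediately nullable.
L → E E: every symbol on the right is nullable, so L is nullable too.
Every non-terminal is now nullable.
Nullable = { 'E', 'L' }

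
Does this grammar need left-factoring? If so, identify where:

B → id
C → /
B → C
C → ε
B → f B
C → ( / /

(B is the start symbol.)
No, left-factoring is not needed

Left-factoring is needed when two productions for the same non-terminal
share a common prefix on the right-hand side.

Productions for B:
  B → id
  B → C
  B → f B
Productions for C:
  C → /
  C → ε
  C → ( / /

No common prefixes found.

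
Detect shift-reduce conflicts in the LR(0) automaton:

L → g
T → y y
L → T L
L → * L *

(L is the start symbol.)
Augment with L' → L and build the canonical LR(0) collection (I0 = CLOSURE({[L' → . L]}), then GOTO on every symbol after a dot until no new states appear). It has 10 states:
  I0: { [L → . * L *], [L → . T L], [L → . g], [L' → . L], [T → . y y] }  — shift
  I1: { [L → * . L *], [L → . * L *], [L → . T L], [L → . g], [T → . y y] }  — shift
  I2: { [L' → L .] }  — accept
  I3: { [L → . * L *], [L → . T L], [L → . g], [L → T . L], [T → . y y] }  — shift
  I4: { [L → g .] }  — reduce
  I5: { [T → y . y] }  — shift
  I6: { [T → y y .] }  — reduce
  I7: { [L → T L .] }  — reduce
  I8: { [L → * L . *] }  — shift
  I9: { [L → * L * .] }  — reduce

No state contains both a complete item and a shift item.

Answer: No shift-reduce conflicts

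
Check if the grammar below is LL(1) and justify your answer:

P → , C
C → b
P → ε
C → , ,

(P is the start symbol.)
Yes, the grammar is LL(1).

A grammar is LL(1) if for each non-terminal N with multiple productions, the predict sets of those productions are pairwise disjoint, where PREDICT(N → α) = (FIRST(α) \ {ε}) ∪ (FOLLOW(N) if α ⇒* ε).

Relevant sets:
  FOLLOW(P) = { $ }

For P:
  PREDICT(P → ',' C) = { ',' }
  PREDICT(P → ε) = { $ }
For C:
  PREDICT(C → b) = { 'b' }
  PREDICT(C → ',' ',') = { ',' }

All predict sets are disjoint. The grammar IS LL(1).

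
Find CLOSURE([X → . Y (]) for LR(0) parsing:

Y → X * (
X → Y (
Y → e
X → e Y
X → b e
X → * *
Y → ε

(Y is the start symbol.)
To compute CLOSURE, for each item [A → α.Bβ] where B is a non-terminal, add [B → .γ] for all productions B → γ; repeat for the newly added items until nothing changes.

Start with: [X → . Y (]
  [X → . Y (] has the dot before Y: add [Y → . X * (], [Y → . e], [Y → .]
  [Y → . X * (] has the dot before X: add [X → . e Y], [X → . b e], [X → . * *]
No further items can be added.

CLOSURE = { [X → . * *], [X → . Y (], [X → . b e], [X → . e Y], [Y → . X * (], [Y → . e], [Y → .] }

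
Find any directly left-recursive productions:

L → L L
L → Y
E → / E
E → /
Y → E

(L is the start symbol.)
Direct left recursion occurs when N → N α for some non-terminal N (the right-hand side begins with the left-hand side itself).

L → L L: LEFT RECURSIVE (starts with L)
L → Y: starts with Y
E → / E: starts with '/'
E → /: starts with '/'
Y → E: starts with E

The grammar has direct left recursion on: L.

Answer: Yes, L is left-recursive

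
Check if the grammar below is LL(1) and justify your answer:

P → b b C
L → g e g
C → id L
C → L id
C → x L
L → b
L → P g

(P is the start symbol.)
A grammar is LL(1) if for each non-terminal N with multiple productions, the predict sets of those productions are pairwise disjoint, where PREDICT(N → α) = (FIRST(α) \ {ε}) ∪ (FOLLOW(N) if α ⇒* ε).

Relevant sets:
  FIRST(P) = { 'b' }
  FIRST(L) = { 'b', 'g' }

For L:
  PREDICT(L → g e g) = { 'g' }
  PREDICT(L → b) = { 'b' }
  PREDICT(L → P g) = { 'b' }
For C:
  PREDICT(C → id L) = { 'id' }
  PREDICT(C → L id) = { 'b', 'g' }
  PREDICT(C → x L) = { 'x' }
P has a single production, so nothing to check there.

Conflict found: Predict set conflict for L: { 'b' }
The grammar is NOT LL(1).

Answer: No. Predict set conflict for L: { 'b' }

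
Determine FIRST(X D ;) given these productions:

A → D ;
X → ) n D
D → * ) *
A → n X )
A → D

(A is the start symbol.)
{ ')' }

FIRST sets of the non-terminals involved (from the grammar, by fixed-point iteration):
  FIRST(X) = { ')' }

To compute FIRST(X D ;), process the symbols left to right:
Symbol X is a non-terminal. Add FIRST(X) \ {ε} = { ')' }
X is not nullable (ε ∉ FIRST(X)), so stop here.
FIRST(X D ;) = { ')' }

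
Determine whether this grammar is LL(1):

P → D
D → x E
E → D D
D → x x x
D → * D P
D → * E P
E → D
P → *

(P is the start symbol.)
Relevant sets:
  FIRST(D) = { '*', 'x' }

For P:
  PREDICT(P → D) = { '*', 'x' }
  PREDICT(P → '*') = { '*' }
For D:
  PREDICT(D → x E) = { 'x' }
  PREDICT(D → x x x) = { 'x' }
  PREDICT(D → '*' D P) = { '*' }
  PREDICT(D → '*' E P) = { '*' }
For E:
  PREDICT(E → D D) = { '*', 'x' }
  PREDICT(E → D) = { '*', 'x' }

Conflict found: Predict set conflict for P: { '*' }
The grammar is NOT LL(1).

Answer: No. Predict set conflict for P: { '*' }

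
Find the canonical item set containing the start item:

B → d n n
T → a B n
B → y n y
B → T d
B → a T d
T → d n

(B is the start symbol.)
{ [B → . T d], [B → . a T d], [B → . d n n], [B → . y n y], [B' → . B], [T → . a B n], [T → . d n] }

First, augment the grammar with B' → B
I₀ = CLOSURE({ [B' → . B] }):
  [B' → . B] has the dot before B: add [B → . d n n], [B → . y n y], [B → . T d], [B → . a T d]
  [B → . T d] has the dot before T: add [T → . a B n], [T → . d n]
No further items can be added.

I₀ = { [B → . T d], [B → . a T d], [B → . d n n], [B → . y n y], [B' → . B], [T → . a B n], [T → . d n] }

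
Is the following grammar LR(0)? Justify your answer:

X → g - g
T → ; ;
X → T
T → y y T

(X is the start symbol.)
Yes, the grammar is LR(0)

A grammar is LR(0) if no state in the canonical LR(0) collection has:
  - both a shift item (dot before a terminal) and a complete item (shift-reduce conflict), or
  - two or more complete items (reduce-reduce conflict; the accept item [X' → X .] counts as a complete item here).

Augment with X' → X and build the canonical LR(0) collection (I0 = CLOSURE({[X' → . X]}), then GOTO on every symbol after a dot until no new states appear). It has 11 states:
  I0: { [T → . ; ;], [T → . y y T], [X → . T], [X → . g - g], [X' → . X] }  — shift
  I1: { [T → ; . ;] }  — shift
  I2: { [X → T .] }  — reduce
  I3: { [X' → X .] }  — accept
  I4: { [X → g . - g] }  — shift
  I5: { [T → y . y T] }  — shift
  I6: { [T → . ; ;], [T → . y y T], [T → y y . T] }  — shift
  I7: { [T → y y T .] }  — reduce
  I8: { [X → g - . g] }  — shift
  I9: { [X → g - g .] }  — reduce
  I10: { [T → ; ; .] }  — reduce

Every state is either a pure shift/goto state or contains exactly one complete item and nothing to shift — no conflicts. The grammar is LR(0).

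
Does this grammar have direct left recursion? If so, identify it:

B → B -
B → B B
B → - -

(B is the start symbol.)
B → B -: LEFT RECURSIVE (starts with B)
B → B B: LEFT RECURSIVE (starts with B)
B → - -: starts with '-'

The grammar has direct left recursion on: B.

Answer: Yes, B is left-recursive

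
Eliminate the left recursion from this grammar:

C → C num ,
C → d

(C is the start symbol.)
C is directly left-recursive. The standard transformation for
  A → A α₁ | ... | A α_m | β₁ | ... | β_n
is
  A  → β₁ A' | ... | β_n A'
  A' → α₁ A' | ... | α_m A' | ε

C → d becomes C → d C'
C → C num , becomes C' → num , C'
Add C' → ε

Resulting grammar:
C → d C'
C' → num , C'
C' → ε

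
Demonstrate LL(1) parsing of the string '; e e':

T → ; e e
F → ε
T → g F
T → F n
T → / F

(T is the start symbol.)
LL(1) parsing maintains a stack (initially the start symbol over $) and the input. At each step: if the stack top is a terminal, match it against the current input token; if it is a non-terminal N, replace it with the RHS of M[N, lookahead] (the unique production whose predict set contains the lookahead).

Stack is shown with the top on the left.

Stack    Input    Action
------------------------
T $      ; e e $  output T → ; e e
; e e $  ; e e $  match ';'
e e $    e e $    match 'e'
e $      e $      match 'e'
$        $        accept

The string is accepted.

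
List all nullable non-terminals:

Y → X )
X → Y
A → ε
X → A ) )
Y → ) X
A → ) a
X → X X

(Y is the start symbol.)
{ 'A' }

A non-terminal is nullable if it can derive ε (the empty string): either it has an ε-production, or it has a production whose right-hand side consists entirely of nullable non-terminals.

ε-productions: A → ε
So A is immediately nullable.
No further non-terminal can be added: every production for the remaining non-terminals contains a terminal or a non-nullable non-terminal.
Nullable = { 'A' }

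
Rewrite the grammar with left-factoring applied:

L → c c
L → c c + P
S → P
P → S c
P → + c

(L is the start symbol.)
Left-factoring transforms A → αβ₁ | αβ₂ into A → αA' and A' → β₁ | β₂
(α is the longest common prefix among the alternatives). Repeat until
no nonterminal has two alternatives with a common prefix.

Round 1: L has alternatives sharing prefix 'c c'. Introduce L': L → c c L'
  Add: L' → ε
  Add: L' → + P

No remaining common prefixes — done.

Resulting grammar:
L → c c L'
L' → ε
L' → + P
S → P
P → S c
P → + c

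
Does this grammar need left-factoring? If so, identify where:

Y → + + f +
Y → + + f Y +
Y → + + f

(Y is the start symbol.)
Left-factoring is needed when two productions for the same non-terminal
share a common prefix on the right-hand side.

Productions for Y:
  Y → + + f +
  Y → + + f Y +
  Y → + + f

Found common prefix '+ + f' in productions for Y

Answer: Yes, Y has productions with common prefix '+ + f'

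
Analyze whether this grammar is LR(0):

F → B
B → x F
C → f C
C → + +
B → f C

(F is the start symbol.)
A grammar is LR(0) if no state in the canonical LR(0) collection has:
  - both a shift item (dot before a terminal) and a complete item (shift-reduce conflict), or
  - two or more complete items (reduce-reduce conflict; the accept item [F' → F .] counts as a complete item here).

Augment with F' → F and build the canonical LR(0) collection (I0 = CLOSURE({[F' → . F]}), then GOTO on every symbol after a dot until no new states appear). It has 11 states:
  I0: { [B → . f C], [B → . x F], [F → . B], [F' → . F] }  — shift
  I1: { [F → B .] }  — reduce
  I2: { [F' → F .] }  — accept
  I3: { [B → f . C], [C → . + +], [C → . f C] }  — shift
  I4: { [B → . f C], [B → . x F], [B → x . F], [F → . B] }  — shift
  I5: { [B → x F .] }  — reduce
  I6: { [C → + . +] }  — shift
  I7: { [B → f C .] }  — reduce
  I8: { [C → . + +], [C → . f C], [C → f . C] }  — shift
  I9: { [C → f C .] }  — reduce
  I10: { [C → + + .] }  — reduce

Every state is either a pure shift/goto state or contains exactly one complete item and nothing to shift — no conflicts. The grammar is LR(0).

Answer: Yes, the grammar is LR(0)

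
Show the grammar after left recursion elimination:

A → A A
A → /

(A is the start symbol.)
A → / A'
A' → A A'
A' → ε

A is directly left-recursive. The standard transformation for
  A → A α₁ | ... | A α_m | β₁ | ... | β_n
is
  A  → β₁ A' | ... | β_n A'
  A' → α₁ A' | ... | α_m A' | ε

A → / becomes A → / A'
A → A A becomes A' → A A'
Add A' → ε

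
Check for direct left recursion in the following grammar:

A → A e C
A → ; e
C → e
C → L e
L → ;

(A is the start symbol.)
Direct left recursion occurs when N → N α for some non-terminal N (the right-hand side begins with the left-hand side itself).

A → A e C: LEFT RECURSIVE (starts with A)
A → ; e: starts with ';'
C → e: starts with e
C → L e: starts with L
L → ;: starts with ';'

The grammar has direct left recursion on: A.

Answer: Yes, A is left-recursive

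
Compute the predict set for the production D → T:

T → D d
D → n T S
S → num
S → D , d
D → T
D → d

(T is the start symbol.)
PREDICT(D → T) = (FIRST(RHS) \ {ε}) ∪ (FOLLOW(D) if ε ∈ FIRST(RHS), i.e. RHS ⇒* ε)
FIRST(T) = { 'd', 'n' }
FIRST(T) = { 'd', 'n' }
ε ∉ FIRST(T), so FOLLOW(D) is not added.
PREDICT(D → T) = { 'd', 'n' }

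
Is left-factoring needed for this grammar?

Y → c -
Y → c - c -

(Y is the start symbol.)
Yes, Y has productions with common prefix 'c -'

Left-factoring is needed when two productions for the same non-terminal
share a common prefix on the right-hand side.

Productions for Y:
  Y → c -
  Y → c - c -

Found common prefix 'c -' in productions for Y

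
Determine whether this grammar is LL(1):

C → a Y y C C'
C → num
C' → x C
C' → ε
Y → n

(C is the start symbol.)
No. Predict set conflict for C': { 'x' }

A grammar is LL(1) if for each non-terminal N with multiple productions, the predict sets of those productions are pairwise disjoint, where PREDICT(N → α) = (FIRST(α) \ {ε}) ∪ (FOLLOW(N) if α ⇒* ε).

Relevant sets:
  FOLLOW(C') = { $, 'x' }

For C:
  PREDICT(C → a Y y C C') = { 'a' }
  PREDICT(C → num) = { 'num' }
For C':
  PREDICT(C' → x C) = { 'x' }
  PREDICT(C' → ε) = { $, 'x' }
Y has a single production, so nothing to check there.

Conflict found: Predict set conflict for C': { 'x' }
The grammar is NOT LL(1).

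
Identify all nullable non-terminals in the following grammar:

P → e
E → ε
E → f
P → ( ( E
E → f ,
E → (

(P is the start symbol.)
{ 'E' }

ε-productions: E → ε
So E is immediately nullable.
No further non-terminal can be added: every production for the remaining non-terminals contains a terminal or a non-nullable non-terminal.
Nullable = { 'E' }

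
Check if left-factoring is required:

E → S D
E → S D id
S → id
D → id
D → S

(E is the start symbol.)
Yes, E has productions with common prefix 'S D'

Left-factoring is needed when two productions for the same non-terminal
share a common prefix on the right-hand side.

Productions for E:
  E → S D
  E → S D id
Productions for D:
  D → id
  D → S

Found common prefix 'S D' in productions for E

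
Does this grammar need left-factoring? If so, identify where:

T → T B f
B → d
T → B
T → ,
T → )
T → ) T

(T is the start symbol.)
Left-factoring is needed when two productions for the same non-terminal
share a common prefix on the right-hand side.

Productions for T:
  T → T B f
  T → B
  T → ,
  T → )
  T → ) T

Found common prefix ')' in productions for T

Answer: Yes, T has productions with common prefix ')'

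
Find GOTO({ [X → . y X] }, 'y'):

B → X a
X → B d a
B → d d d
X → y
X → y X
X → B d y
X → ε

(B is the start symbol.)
{ [B → . X a], [B → . d d d], [X → . B d a], [X → . B d y], [X → . y X], [X → . y], [X → .], [X → y . X] }

GOTO(I, 'y') = CLOSURE({ [A → αX.β] : [A → α.Xβ] ∈ I, X = 'y' })

Items with dot before 'y', with the dot advanced:
  [X → . y X] → [X → y . X]
Closure of the advanced items:
  [X → y . X] has the dot before X: add [X → . B d a], [X → . y], [X → . y X], [X → . B d y], [X → .]
  [X → . B d a] has the dot before B: add [B → . X a], [B → . d d d]

GOTO = { [B → . X a], [B → . d d d], [X → . B d a], [X → . B d y], [X → . y X], [X → . y], [X → .], [X → y . X] }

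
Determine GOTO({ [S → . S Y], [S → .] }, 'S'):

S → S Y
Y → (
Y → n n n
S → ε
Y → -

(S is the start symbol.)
GOTO(I, 'S') = CLOSURE({ [A → αX.β] : [A → α.Xβ] ∈ I, X = 'S' })

Items with dot before 'S', with the dot advanced:
  [S → . S Y] → [S → S . Y]
Closure of the advanced items:
  [S → S . Y] has the dot before Y: add [Y → . (], [Y → . n n n], [Y → . -]

GOTO = { [S → S . Y], [Y → . (], [Y → . -], [Y → . n n n] }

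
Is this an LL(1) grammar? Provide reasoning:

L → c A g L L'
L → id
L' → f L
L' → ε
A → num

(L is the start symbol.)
A grammar is LL(1) if for each non-terminal N with multiple productions, the predict sets of those productions are pairwise disjoint, where PREDICT(N → α) = (FIRST(α) \ {ε}) ∪ (FOLLOW(N) if α ⇒* ε).

Relevant sets:
  FOLLOW(L') = { $, 'f' }

For L:
  PREDICT(L → c A g L L') = { 'c' }
  PREDICT(L → id) = { 'id' }
For L':
  PREDICT(L' → f L) = { 'f' }
  PREDICT(L' → ε) = { $, 'f' }
A has a single production, so nothing to check there.

Conflict found: Predict set conflict for L': { 'f' }
The grammar is NOT LL(1).

Answer: No. Predict set conflict for L': { 'f' }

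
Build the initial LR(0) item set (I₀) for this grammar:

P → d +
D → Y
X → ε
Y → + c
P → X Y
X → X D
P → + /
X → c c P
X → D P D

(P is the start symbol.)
{ [D → . Y], [P → . + /], [P → . X Y], [P → . d +], [P' → . P], [X → . D P D], [X → . X D], [X → . c c P], [X → .], [Y → . + c] }

First, augment the grammar with P' → P
I₀ = CLOSURE({ [P' → . P] }):
  [P' → . P] has the dot before P: add [P → . d +], [P → . X Y], [P → . + /]
  [P → . X Y] has the dot before X: add [X → .], [X → . X D], [X → . c c P], [X → . D P D]
  [X → . D P D] has the dot before D: add [D → . Y]
  [D → . Y] has the dot before Y: add [Y → . + c]
No further items can be added.

I₀ = { [D → . Y], [P → . + /], [P → . X Y], [P → . d +], [P' → . P], [X → . D P D], [X → . X D], [X → . c c P], [X → .], [Y → . + c] }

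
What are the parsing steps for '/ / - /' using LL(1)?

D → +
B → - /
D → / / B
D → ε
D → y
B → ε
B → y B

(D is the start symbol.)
LL(1) parsing maintains a stack (initially the start symbol over $) and the input. At each step: if the stack top is a terminal, match it against the current input token; if it is a non-terminal N, replace it with the RHS of M[N, lookahead] (the unique production whose predict set contains the lookahead).

Stack is shown with the top on the left.

Stack    Input      Action
--------------------------
D $      / / - / $  output D → / / B
/ / B $  / / - / $  match '/'
/ B $    / - / $    match '/'
B $      - / $      output B → - /
- / $    - / $      match '-'
/ $      / $        match '/'
$        $          accept

The string is accepted.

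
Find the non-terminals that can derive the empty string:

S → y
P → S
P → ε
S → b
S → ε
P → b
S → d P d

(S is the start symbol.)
A non-terminal is nullable if it can derive ε (the empty string): either it has an ε-production, or it has a production whose right-hand side consists entirely of nullable non-terminals.

ε-productions: P → ε, S → ε
So P, S are immediately nullable.
Every non-terminal is now nullable.
Nullable = { 'P', 'S' }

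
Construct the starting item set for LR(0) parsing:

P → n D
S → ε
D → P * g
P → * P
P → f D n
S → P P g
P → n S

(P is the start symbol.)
First, augment the grammar with P' → P
I₀ = CLOSURE({ [P' → . P] }):
  [P' → . P] has the dot before P: add [P → . n D], [P → . * P], [P → . f D n], [P → . n S]
No further items can be added.

I₀ = { [P → . * P], [P → . f D n], [P → . n D], [P → . n S], [P' → . P] }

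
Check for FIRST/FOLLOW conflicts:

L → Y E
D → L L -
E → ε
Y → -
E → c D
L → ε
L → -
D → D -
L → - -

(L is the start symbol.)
A FIRST/FOLLOW conflict occurs when a non-terminal N has a nullable alternative N → β (β ⇒* ε) and another alternative N → α with FIRST(α) ∩ FOLLOW(N) ≠ ∅: on such a lookahead the parser cannot decide between expanding α and letting N vanish via β.

Nullable non-terminals: E, L.
FIRST sets used below: FIRST(Y) = { '-' }

E: nullable alternative(s) E → ε; FOLLOW(E) = { $, '-' }
  E → ε: FIRST \ {ε} = { } — this is the only nullable alternative, skip
  E → c D: FIRST \ {ε} = { 'c' } — disjoint from FOLLOW(E)

L: nullable alternative(s) L → ε; FOLLOW(L) = { $, '-' }
  L → Y E: FIRST \ {ε} = { '-' } — overlaps FOLLOW(L) on { '-' }: CONFLICT
  L → ε: FIRST \ {ε} = { } — this is the only nullable alternative, skip
  L → -: FIRST \ {ε} = { '-' } — overlaps FOLLOW(L) on { '-' }: CONFLICT
  L → - -: FIRST \ {ε} = { '-' } — overlaps FOLLOW(L) on { '-' }: CONFLICT

D, Y have no nullable alternative, so no FIRST/FOLLOW check is needed there.

So the grammar has 3 FIRST/FOLLOW conflicts (marked CONFLICT above).

Answer: Yes. L → Y E with FOLLOW(L) on { '-' }; L → '-' with FOLLOW(L) on { '-' }; L → '-' '-' with FOLLOW(L) on { '-' }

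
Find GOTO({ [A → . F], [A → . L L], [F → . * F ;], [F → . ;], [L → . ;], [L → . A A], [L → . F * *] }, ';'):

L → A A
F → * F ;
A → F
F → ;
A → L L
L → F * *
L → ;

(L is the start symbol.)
{ [F → ; .], [L → ; .] }

GOTO(I, ';') = CLOSURE({ [A → αX.β] : [A → α.Xβ] ∈ I, X = ';' })

Items with dot before ';', with the dot advanced:
  [F → . ;] → [F → ; .]
  [L → . ;] → [L → ; .]
Closure adds nothing (no advanced item has the dot before a non-terminal).

GOTO = { [F → ; .], [L → ; .] }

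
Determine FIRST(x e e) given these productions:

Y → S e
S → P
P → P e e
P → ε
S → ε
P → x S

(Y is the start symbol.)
To compute FIRST(x e e), process the symbols left to right:
Symbol x is a terminal. Add 'x' and stop.
FIRST(x e e) = { 'x' }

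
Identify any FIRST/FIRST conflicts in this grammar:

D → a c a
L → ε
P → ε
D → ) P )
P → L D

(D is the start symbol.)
No FIRST/FIRST conflicts.

A FIRST/FIRST conflict occurs when two productions N → α and N → β for the same non-terminal have FIRST(α) ∩ FIRST(β) ≠ ∅ (with ε ∈ FIRST of a nullable right-hand side, so two nullable alternatives also conflict).

FIRST sets of the non-terminals at (or reachable through a nullable prefix from) the front of some alternative:
  FIRST(L) = { ε }
  FIRST(D) = { ')', 'a' }

Productions for D:
  D → a c a: FIRST = { 'a' }
  D → ) P ): FIRST = { ')' }
Productions for P:
  P → ε: FIRST = { ε }
  P → L D: FIRST = { ')', 'a' }
L has only one production, so no FIRST/FIRST conflict is possible there.

All alternatives of each non-terminal have pairwise disjoint FIRST sets.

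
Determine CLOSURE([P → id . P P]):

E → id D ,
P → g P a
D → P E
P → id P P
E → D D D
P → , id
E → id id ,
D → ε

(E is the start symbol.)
{ [P → . , id], [P → . g P a], [P → . id P P], [P → id . P P] }

To compute CLOSURE, for each item [A → α.Bβ] where B is a non-terminal, add [B → .γ] for all productions B → γ; repeat for the newly added items until nothing changes.

Start with: [P → id . P P]
  [P → id . P P] has the dot before P: add [P → . g P a], [P → . id P P], [P → . , id]
No further items can be added.

CLOSURE = { [P → . , id], [P → . g P a], [P → . id P P], [P → id . P P] }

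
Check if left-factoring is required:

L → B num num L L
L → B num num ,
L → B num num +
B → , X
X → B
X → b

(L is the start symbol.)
Yes, L has productions with common prefix 'B num num'

Left-factoring is needed when two productions for the same non-terminal
share a common prefix on the right-hand side.

Productions for L:
  L → B num num L L
  L → B num num ,
  L → B num num +
Productions for X:
  X → B
  X → b

Found common prefix 'B num num' in productions for L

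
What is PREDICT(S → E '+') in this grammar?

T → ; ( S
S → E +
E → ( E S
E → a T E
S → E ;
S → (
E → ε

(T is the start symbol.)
PREDICT(S → E '+') = (FIRST(RHS) \ {ε}) ∪ (FOLLOW(S) if ε ∈ FIRST(RHS), i.e. RHS ⇒* ε)
FIRST(E) = { '(', 'a', ε }
FIRST(E '+') = { '(', '+', 'a' }
ε ∉ FIRST(E '+'), so FOLLOW(S) is not added.
PREDICT(S → E '+') = { '(', '+', 'a' }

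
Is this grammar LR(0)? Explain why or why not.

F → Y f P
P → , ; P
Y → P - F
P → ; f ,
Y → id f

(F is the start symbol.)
Yes, the grammar is LR(0)

Augment with F' → F and build the canonical LR(0) collection (I0 = CLOSURE({[F' → . F]}), then GOTO on every symbol after a dot until no new states appear). It has 16 states:
  I0: { [F → . Y f P], [F' → . F], [P → . , ; P], [P → . ; f ,], [Y → . P - F], [Y → . id f] }  — shift
  I1: { [P → , . ; P] }  — shift
  I2: { [P → ; . f ,] }  — shift
  I3: { [F' → F .] }  — accept
  I4: { [Y → P . - F] }  — shift
  I5: { [F → Y . f P] }  — shift
  I6: { [Y → id . f] }  — shift
  I7: { [Y → id f .] }  — reduce
  I8: { [F → Y f . P], [P → . , ; P], [P → . ; f ,] }  — shift
  I9: { [F → Y f P .] }  — reduce
  I10: { [F → . Y f P], [P → . , ; P], [P → . ; f ,], [Y → . P - F], [Y → . id f], [Y → P - . F] }  — shift
  I11: { [Y → P - F .] }  — reduce
  I12: { [P → ; f . ,] }  — shift
  I13: { [P → ; f , .] }  — reduce
  I14: { [P → , ; . P], [P → . , ; P], [P → . ; f ,] }  — shift
  I15: { [P → , ; P .] }  — reduce

Every state is either a pure shift/goto state or contains exactly one complete item and nothing to shift — no conflicts. The grammar is LR(0).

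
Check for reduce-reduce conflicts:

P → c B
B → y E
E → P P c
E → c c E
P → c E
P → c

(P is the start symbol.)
A reduce-reduce conflict occurs when an LR(0) state has two complete items [A → α .] and [B → β .] — both call for a reduction, and with no lookahead the parser cannot choose between them.

Augment with P' → P and build the canonical LR(0) collection (I0 = CLOSURE({[P' → . P]}), then GOTO on every symbol after a dot until no new states appear). It has 13 states:
  I0: { [P → . c B], [P → . c E], [P → . c], [P' → . P] }  — shift
  I1: { [P' → P .] }  — accept
  I2: { [B → . y E], [E → . P P c], [E → . c c E], [P → . c B], [P → . c E], [P → . c], [P → c . B], [P → c . E], [P → c .] }  — shift, reduce
  I3: { [P → c B .] }  — reduce
  I4: { [P → c E .] }  — reduce
  I5: { [E → P . P c], [P → . c B], [P → . c E], [P → . c] }  — shift
  I6: { [B → . y E], [E → . P P c], [E → . c c E], [E → c . c E], [P → . c B], [P → . c E], [P → . c], [P → c . B], [P → c . E], [P → c .] }  — shift, reduce
  I7: { [B → y . E], [E → . P P c], [E → . c c E], [P → . c B], [P → . c E], [P → . c] }  — shift
  I8: { [B → y E .] }  — reduce
  I9: { [B → . y E], [E → . P P c], [E → . c c E], [E → c . c E], [E → c c . E], [P → . c B], [P → . c E], [P → . c], [P → c . B], [P → c . E], [P → c .] }  — shift, reduce
  I10: { [E → c c E .], [P → c E .] }  — 2 reduces
  I11: { [E → P P . c] }  — shift
  I12: { [E → P P c .] }  — reduce

I10 contains complete items [E → c c E .], [P → c E .] — reduce-reduce conflict.

Answer: Yes — I10: [E → c c E .] vs [P → c E .]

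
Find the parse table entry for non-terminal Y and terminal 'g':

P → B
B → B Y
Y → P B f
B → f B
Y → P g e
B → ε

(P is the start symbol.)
To find M[Y, 'g'], we find productions for Y where 'g' is in the predict set (PREDICT(N → α) = (FIRST(α) \ {ε}) ∪ (FOLLOW(N) if α ⇒* ε)).

Relevant sets:
  FIRST(P) = { 'f', 'g', ε }
  FIRST(B) = { 'f', 'g', ε }

Y → P B f: PREDICT = { 'f', 'g' }
  'g' is in predict set, so this production goes in M[Y, 'g']
Y → P g e: PREDICT = { 'f', 'g' }
  'g' is in predict set, so this production goes in M[Y, 'g']

M[Y, 'g'] = Y → P B f, Y → P g e  (a multiply-defined cell — the grammar is not LL(1))

Answer: Y → P B f, Y → P g e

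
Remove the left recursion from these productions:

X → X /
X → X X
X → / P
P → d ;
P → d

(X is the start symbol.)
X → / P X'
X' → / X'
X' → X X'
X' → ε
P → d ;
P → d

X is directly left-recursive. The standard transformation for
  A → A α₁ | ... | A α_m | β₁ | ... | β_n
is
  A  → β₁ A' | ... | β_n A'
  A' → α₁ A' | ... | α_m A' | ε

X → / P becomes X → / P X'
X → X / becomes X' → / X'
X → X X becomes X' → X X'
Add X' → ε

Productions for other non-terminals are unchanged:
  P → d ;
  P → d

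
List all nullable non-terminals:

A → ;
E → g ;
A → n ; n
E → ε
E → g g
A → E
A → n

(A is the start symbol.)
A non-terminal is nullable if it can derive ε (the empty string): either it has an ε-production, or it has a production whose right-hand side consists entirely of nullable non-terminals.

ε-productions: E → ε
So E is immediately nullable.
A → E: every symbol on the right is nullable, so A is nullable too.
Every non-terminal is now nullable.
Nullable = { 'A', 'E' }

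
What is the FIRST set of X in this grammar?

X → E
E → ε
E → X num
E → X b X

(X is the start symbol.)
{ 'b', 'num', ε }

To compute FIRST(X), examine every production with X on the left-hand side, reading each right-hand side left to right until a non-nullable symbol is reached.

FIRST sets of the other non-terminals involved (by the same procedure, iterated to a fixed point):
  FIRST(E) = { 'b', 'num', ε }

From X → E:
  - E is a non-terminal: add FIRST(E) \ {ε} = { 'b', 'num' }
    E is nullable and nothing follows, so the whole right-hand side can vanish: ε ∈ FIRST(X)

Collecting: FIRST(X) = { 'b', 'num', ε }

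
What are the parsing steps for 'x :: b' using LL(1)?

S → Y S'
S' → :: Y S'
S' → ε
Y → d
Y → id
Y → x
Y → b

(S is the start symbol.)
Stack is shown with the top on the left.

Stack      Input     Action
---------------------------
S $        x :: b $  output S → Y S'
Y S' $     x :: b $  output Y → x
x S' $     x :: b $  match 'x'
S' $       :: b $    output S' → :: Y S'
:: Y S' $  :: b $    match '::'
Y S' $     b $       output Y → b
b S' $     b $       match 'b'
S' $       $         output S' → ε
$          $         accept

The string is accepted.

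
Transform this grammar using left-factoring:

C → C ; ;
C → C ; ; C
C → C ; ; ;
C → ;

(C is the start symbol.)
C → C ; ; C'
C' → ε
C' → C
C' → ;
C → ;

Left-factoring transforms A → αβ₁ | αβ₂ into A → αA' and A' → β₁ | β₂
(α is the longest common prefix among the alternatives). Repeat until
no nonterminal has two alternatives with a common prefix.

Round 1: C has alternatives sharing prefix 'C ; ;'. Introduce C': C → C ; ; C'
  Add: C' → ε
  Add: C' → C
  Add: C' → ;

No remaining common prefixes — done.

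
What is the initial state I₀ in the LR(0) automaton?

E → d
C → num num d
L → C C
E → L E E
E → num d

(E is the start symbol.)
First, augment the grammar with E' → E
I₀ = CLOSURE({ [E' → . E] }):
  [E' → . E] has the dot before E: add [E → . d], [E → . L E E], [E → . num d]
  [E → . L E E] has the dot before L: add [L → . C C]
  [L → . C C] has the dot before C: add [C → . num num d]
No further items can be added.

I₀ = { [C → . num num d], [E → . L E E], [E → . d], [E → . num d], [E' → . E], [L → . C C] }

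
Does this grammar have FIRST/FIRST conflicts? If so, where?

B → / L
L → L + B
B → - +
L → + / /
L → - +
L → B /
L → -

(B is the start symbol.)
Yes. L → L '+' B / L → '+' '/' '/' on { '+' }; L → L '+' B / L → '-' '+' on { '-' }; L → L '+' B / L → B '/' on { '-', '/' }; L → L '+' B / L → '-' on { '-' }; L → '-' '+' / L → B '/' on { '-' }; L → '-' '+' / L → '-' on { '-' }; L → B '/' / L → '-' on { '-' }

FIRST sets of the non-terminals at (or reachable through a nullable prefix from) the front of some alternative:
  FIRST(L) = { '+', '-', '/' }
  FIRST(B) = { '-', '/' }

Productions for B:
  B → / L: FIRST = { '/' }
  B → - +: FIRST = { '-' }
Productions for L:
  L → L + B: FIRST = { '+', '-', '/' }
  L → + / /: FIRST = { '+' }
  L → - +: FIRST = { '-' }
  L → B /: FIRST = { '-', '/' }
  L → -: FIRST = { '-' }

Conflict for L: L → L + B and L → + / /
  Overlap: { '+' }
Conflict for L: L → L + B and L → - +
  Overlap: { '-' }
Conflict for L: L → L + B and L → B /
  Overlap: { '-', '/' }
Conflict for L: L → L + B and L → -
  Overlap: { '-' }
Conflict for L: L → - + and L → B /
  Overlap: { '-' }
Conflict for L: L → - + and L → -
  Overlap: { '-' }
Conflict for L: L → B / and L → -
  Overlap: { '-' }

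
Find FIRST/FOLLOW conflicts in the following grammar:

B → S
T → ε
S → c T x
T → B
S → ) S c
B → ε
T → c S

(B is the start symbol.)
A FIRST/FOLLOW conflict occurs when a non-terminal N has a nullable alternative N → β (β ⇒* ε) and another alternative N → α with FIRST(α) ∩ FOLLOW(N) ≠ ∅: on such a lookahead the parser cannot decide between expanding α and letting N vanish via β.

Nullable non-terminals: B, T.
FIRST sets used below: FIRST(S) = { ')', 'c' }, FIRST(B) = { ')', 'c', ε }

B: nullable alternative(s) B → ε; FOLLOW(B) = { $, 'x' }
  B → S: FIRST \ {ε} = { ')', 'c' } — disjoint from FOLLOW(B)
  B → ε: FIRST \ {ε} = { } — this is the only nullable alternative, skip

T: nullable alternative(s) T → ε, T → B; FOLLOW(T) = { 'x' }
  T → ε: FIRST \ {ε} = { } — disjoint from FOLLOW(T)
  T → B: FIRST \ {ε} = { ')', 'c' } — disjoint from FOLLOW(T)
  T → c S: FIRST \ {ε} = { 'c' } — disjoint from FOLLOW(T)

S has no nullable alternative, so no FIRST/FOLLOW check is needed there.

No FIRST/FOLLOW conflicts found.

Answer: No FIRST/FOLLOW conflicts.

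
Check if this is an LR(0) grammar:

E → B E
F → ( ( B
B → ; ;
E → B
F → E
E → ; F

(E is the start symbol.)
No. Shift-reduce conflict between [E → B .] and [B → . ; ;]

Augment with E' → E and build the canonical LR(0) collection (I0 = CLOSURE({[E' → . E]}), then GOTO on every symbol after a dot until no new states appear). It has 13 states:
  I0: { [B → . ; ;], [E → . ; F], [E → . B E], [E → . B], [E' → . E] }  — shift
  I1: { [B → . ; ;], [B → ; . ;], [E → . ; F], [E → . B E], [E → . B], [E → ; . F], [F → . ( ( B], [F → . E] }  — shift
  I2: { [B → . ; ;], [E → . ; F], [E → . B E], [E → . B], [E → B . E], [E → B .] }  — shift, reduce
  I3: { [E' → E .] }  — accept
  I4: { [E → B E .] }  — reduce
  I5: { [F → ( . ( B] }  — shift
  I6: { [B → . ; ;], [B → ; . ;], [B → ; ; .], [E → . ; F], [E → . B E], [E → . B], [E → ; . F], [F → . ( ( B], [F → . E] }  — shift, reduce
  I7: { [F → E .] }  — reduce
  I8: { [E → ; F .] }  — reduce
  I9: { [B → . ; ;], [F → ( ( . B] }  — shift
  I10: { [B → ; . ;] }  — shift
  I11: { [F → ( ( B .] }  — reduce
  I12: { [B → ; ; .] }  — reduce

Conflict in state I2:
  Shift-reduce conflict between [E → B .] and [B → . ; ;]
So the grammar is NOT LR(0).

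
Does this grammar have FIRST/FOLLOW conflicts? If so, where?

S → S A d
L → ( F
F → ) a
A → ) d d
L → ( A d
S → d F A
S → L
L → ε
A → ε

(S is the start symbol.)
Yes. S → S A d with FOLLOW(S) on { ')', 'd' }; S → d F A with FOLLOW(S) on { 'd' }; A → ')' d d with FOLLOW(A) on { ')' }

A FIRST/FOLLOW conflict occurs when a non-terminal N has a nullable alternative N → β (β ⇒* ε) and another alternative N → α with FIRST(α) ∩ FOLLOW(N) ≠ ∅: on such a lookahead the parser cannot decide between expanding α and letting N vanish via β.

Nullable non-terminals: A, L, S.
FIRST sets used below: FIRST(S) = { '(', ')', 'd', ε }, FIRST(A) = { ')', ε }, FIRST(L) = { '(', ε }

A: nullable alternative(s) A → ε; FOLLOW(A) = { $, ')', 'd' }
  A → ) d d: FIRST \ {ε} = { ')' } — overlaps FOLLOW(A) on { ')' }: CONFLICT
  A → ε: FIRST \ {ε} = { } — this is the only nullable alternative, skip

L: nullable alternative(s) L → ε; FOLLOW(L) = { $, ')', 'd' }
  L → ( F: FIRST \ {ε} = { '(' } — disjoint from FOLLOW(L)
  L → ( A d: FIRST \ {ε} = { '(' } — disjoint from FOLLOW(L)
  L → ε: FIRST \ {ε} = { } — this is the only nullable alternative, skip

S: nullable alternative(s) S → L; FOLLOW(S) = { $, ')', 'd' }
  S → S A d: FIRST \ {ε} = { '(', ')', 'd' } — overlaps FOLLOW(S) on { ')', 'd' }: CONFLICT
  S → d F A: FIRST \ {ε} = { 'd' } — overlaps FOLLOW(S) on { 'd' }: CONFLICT
  S → L: FIRST \ {ε} = { '(' } — this is the only nullable alternative, skip

F has no nullable alternative, so no FIRST/FOLLOW check is needed there.

So the grammar has 3 FIRST/FOLLOW conflicts (marked CONFLICT above).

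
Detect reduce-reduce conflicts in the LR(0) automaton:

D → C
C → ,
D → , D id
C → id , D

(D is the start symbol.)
A reduce-reduce conflict occurs when an LR(0) state has two complete items [A → α .] and [B → β .] — both call for a reduction, and with no lookahead the parser cannot choose between them.

Augment with D' → D and build the canonical LR(0) collection (I0 = CLOSURE({[D' → . D]}), then GOTO on every symbol after a dot until no new states appear). It has 9 states:
  I0: { [C → . ,], [C → . id , D], [D → . , D id], [D → . C], [D' → . D] }  — shift
  I1: { [C → , .], [C → . ,], [C → . id , D], [D → , . D id], [D → . , D id], [D → . C] }  — shift, reduce
  I2: { [D → C .] }  — reduce
  I3: { [D' → D .] }  — accept
  I4: { [C → id . , D] }  — shift
  I5: { [C → . ,], [C → . id , D], [C → id , . D], [D → . , D id], [D → . C] }  — shift
  I6: { [C → id , D .] }  — reduce
  I7: { [D → , D . id] }  — shift
  I8: { [D → , D id .] }  — reduce

No state contains more than one complete item.

Answer: No reduce-reduce conflicts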